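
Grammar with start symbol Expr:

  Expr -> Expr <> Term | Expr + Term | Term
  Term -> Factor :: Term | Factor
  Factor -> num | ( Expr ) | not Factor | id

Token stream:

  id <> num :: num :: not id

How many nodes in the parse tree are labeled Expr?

2

[Expr [Expr [Term [Factor id]]] <> [Term [Factor num] :: [Term [Factor num] :: [Term [Factor not [Factor id]]]]]]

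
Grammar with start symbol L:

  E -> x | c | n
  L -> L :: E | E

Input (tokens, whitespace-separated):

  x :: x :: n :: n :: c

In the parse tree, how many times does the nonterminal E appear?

[L [L [L [L [L [E x]] :: [E x]] :: [E n]] :: [E n]] :: [E c]]

5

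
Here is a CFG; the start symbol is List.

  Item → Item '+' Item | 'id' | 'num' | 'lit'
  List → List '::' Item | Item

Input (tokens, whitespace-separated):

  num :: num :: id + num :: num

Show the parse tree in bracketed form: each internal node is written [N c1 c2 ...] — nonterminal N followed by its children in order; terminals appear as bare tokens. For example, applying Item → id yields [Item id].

[List [List [List [List [Item num]] :: [Item num]] :: [Item [Item id] + [Item num]]] :: [Item num]]

List
List :: Item
List :: Item :: Item
List :: Item :: Item :: Item
Item :: Item :: Item :: Item
num :: Item :: Item :: Item
num :: num :: Item :: Item
num :: num :: Item + Item :: Item
num :: num :: id + Item :: Item
num :: num :: id + num :: Item
num :: num :: id + num :: num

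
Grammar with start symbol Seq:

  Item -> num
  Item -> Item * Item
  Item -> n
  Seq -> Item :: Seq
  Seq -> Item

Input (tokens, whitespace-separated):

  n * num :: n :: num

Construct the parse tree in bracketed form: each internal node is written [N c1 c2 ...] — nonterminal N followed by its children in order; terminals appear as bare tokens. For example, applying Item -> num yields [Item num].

[Seq [Item [Item n] * [Item num]] :: [Seq [Item n] :: [Seq [Item num]]]]

Seq
Item :: Seq
Item * Item :: Seq
n * Item :: Seq
n * num :: Seq
n * num :: Item :: Seq
n * num :: n :: Seq
n * num :: n :: Item
n * num :: n :: num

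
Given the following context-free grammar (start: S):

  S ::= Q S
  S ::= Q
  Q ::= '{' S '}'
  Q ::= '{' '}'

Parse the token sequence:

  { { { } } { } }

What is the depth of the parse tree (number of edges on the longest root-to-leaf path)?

[S [Q { [S [Q { [S [Q { }]] }] [S [Q { }]]] }]]

6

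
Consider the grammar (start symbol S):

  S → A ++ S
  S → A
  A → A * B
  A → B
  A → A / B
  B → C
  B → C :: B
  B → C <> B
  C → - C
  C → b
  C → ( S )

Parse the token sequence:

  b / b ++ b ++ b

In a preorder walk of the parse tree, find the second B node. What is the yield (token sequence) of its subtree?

b

[S [A [A [B [C b]]] / [B [C b]]] ++ [S [A [B [C b]]] ++ [S [A [B [C b]]]]]]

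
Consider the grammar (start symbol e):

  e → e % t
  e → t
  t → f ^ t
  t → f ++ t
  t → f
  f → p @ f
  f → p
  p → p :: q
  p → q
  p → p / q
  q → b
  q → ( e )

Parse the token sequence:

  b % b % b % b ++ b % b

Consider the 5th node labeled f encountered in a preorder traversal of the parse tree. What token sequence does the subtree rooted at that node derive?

[e [e [e [e [e [t [f [p [q b]]]]] % [t [f [p [q b]]]]] % [t [f [p [q b]]]]] % [t [f [p [q b]]] ++ [t [f [p [q b]]]]]] % [t [f [p [q b]]]]]

b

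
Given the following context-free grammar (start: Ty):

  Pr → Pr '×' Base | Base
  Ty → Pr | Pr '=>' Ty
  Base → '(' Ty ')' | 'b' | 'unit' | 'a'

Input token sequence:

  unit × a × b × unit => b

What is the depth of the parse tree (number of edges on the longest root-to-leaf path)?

[Ty [Pr [Pr [Pr [Pr [Base unit]] × [Base a]] × [Base b]] × [Base unit]] => [Ty [Pr [Base b]]]]

6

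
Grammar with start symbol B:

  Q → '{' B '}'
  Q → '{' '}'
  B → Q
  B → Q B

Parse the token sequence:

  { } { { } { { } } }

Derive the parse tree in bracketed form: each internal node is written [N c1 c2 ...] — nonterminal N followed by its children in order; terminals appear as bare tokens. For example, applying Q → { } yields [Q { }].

B
Q B
{ } B
{ } Q
{ } { B }
{ } { Q B }
{ } { { } B }
{ } { { } Q }
{ } { { } { B } }
{ } { { } { Q } }
{ } { { } { { } } }

[B [Q { }] [B [Q { [B [Q { }] [B [Q { [B [Q { }]] }]]] }]]]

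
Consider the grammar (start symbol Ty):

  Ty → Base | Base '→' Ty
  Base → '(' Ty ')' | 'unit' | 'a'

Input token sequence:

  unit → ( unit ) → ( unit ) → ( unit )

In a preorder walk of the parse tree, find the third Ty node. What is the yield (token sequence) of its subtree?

[Ty [Base unit] → [Ty [Base ( [Ty [Base unit]] )] → [Ty [Base ( [Ty [Base unit]] )] → [Ty [Base ( [Ty [Base unit]] )]]]]]

unit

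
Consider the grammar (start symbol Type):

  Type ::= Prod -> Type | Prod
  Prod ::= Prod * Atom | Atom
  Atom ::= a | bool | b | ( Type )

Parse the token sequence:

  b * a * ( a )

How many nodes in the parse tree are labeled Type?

2

[Type [Prod [Prod [Prod [Atom b]] * [Atom a]] * [Atom ( [Type [Prod [Atom a]]] )]]]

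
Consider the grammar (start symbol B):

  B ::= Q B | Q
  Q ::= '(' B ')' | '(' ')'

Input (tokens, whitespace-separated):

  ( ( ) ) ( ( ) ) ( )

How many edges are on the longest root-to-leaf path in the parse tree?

[B [Q ( [B [Q ( )]] )] [B [Q ( [B [Q ( )]] )] [B [Q ( )]]]]

5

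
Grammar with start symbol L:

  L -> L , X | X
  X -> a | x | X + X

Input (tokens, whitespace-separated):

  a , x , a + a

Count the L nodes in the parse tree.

3

[L [L [L [X a]] , [X x]] , [X [X a] + [X a]]]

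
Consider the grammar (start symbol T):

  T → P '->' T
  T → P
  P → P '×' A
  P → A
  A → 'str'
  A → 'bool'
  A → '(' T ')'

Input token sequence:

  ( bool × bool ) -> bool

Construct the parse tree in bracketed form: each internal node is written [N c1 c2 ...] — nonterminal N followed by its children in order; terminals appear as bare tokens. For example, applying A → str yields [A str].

T
P -> T
A -> T
( T ) -> T
( P ) -> T
( P × A ) -> T
( A × A ) -> T
( bool × A ) -> T
( bool × bool ) -> T
( bool × bool ) -> P
( bool × bool ) -> A
( bool × bool ) -> bool

[T [P [A ( [T [P [P [A bool]] × [A bool]]] )]] -> [T [P [A bool]]]]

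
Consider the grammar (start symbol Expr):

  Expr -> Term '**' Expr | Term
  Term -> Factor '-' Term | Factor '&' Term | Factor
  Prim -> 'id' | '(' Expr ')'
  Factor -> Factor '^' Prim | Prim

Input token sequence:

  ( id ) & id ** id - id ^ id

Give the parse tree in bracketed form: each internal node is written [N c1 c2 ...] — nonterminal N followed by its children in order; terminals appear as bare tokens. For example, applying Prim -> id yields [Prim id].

Expr
Term ** Expr
Factor & Term ** Expr
Prim & Term ** Expr
( Expr ) & Term ** Expr
( Term ) & Term ** Expr
( Factor ) & Term ** Expr
( Prim ) & Term ** Expr
( id ) & Term ** Expr
( id ) & Factor ** Expr
( id ) & Prim ** Expr
( id ) & id ** Expr
( id ) & id ** Term
( id ) & id ** Factor - Term
( id ) & id ** Prim - Term
( id ) & id ** id - Term
( id ) & id ** id - Factor
( id ) & id ** id - Factor ^ Prim
( id ) & id ** id - Prim ^ Prim
( id ) & id ** id - id ^ Prim
( id ) & id ** id - id ^ id

[Expr [Term [Factor [Prim ( [Expr [Term [Factor [Prim id]]]] )]] & [Term [Factor [Prim id]]]] ** [Expr [Term [Factor [Prim id]] - [Term [Factor [Factor [Prim id]] ^ [Prim id]]]]]]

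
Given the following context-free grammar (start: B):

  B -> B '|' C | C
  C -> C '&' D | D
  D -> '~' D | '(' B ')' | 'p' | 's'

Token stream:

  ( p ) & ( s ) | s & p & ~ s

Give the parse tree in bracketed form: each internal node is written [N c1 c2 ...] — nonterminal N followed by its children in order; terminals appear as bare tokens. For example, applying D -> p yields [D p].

[B [B [C [C [D ( [B [C [D p]]] )]] & [D ( [B [C [D s]]] )]]] | [C [C [C [D s]] & [D p]] & [D ~ [D s]]]]

B
B | C
C | C
C & D | C
D & D | C
( B ) & D | C
( C ) & D | C
( D ) & D | C
( p ) & D | C
( p ) & ( B ) | C
( p ) & ( C ) | C
( p ) & ( D ) | C
( p ) & ( s ) | C
( p ) & ( s ) | C & D
( p ) & ( s ) | C & D & D
( p ) & ( s ) | D & D & D
( p ) & ( s ) | s & D & D
( p ) & ( s ) | s & p & D
( p ) & ( s ) | s & p & ~ D
( p ) & ( s ) | s & p & ~ s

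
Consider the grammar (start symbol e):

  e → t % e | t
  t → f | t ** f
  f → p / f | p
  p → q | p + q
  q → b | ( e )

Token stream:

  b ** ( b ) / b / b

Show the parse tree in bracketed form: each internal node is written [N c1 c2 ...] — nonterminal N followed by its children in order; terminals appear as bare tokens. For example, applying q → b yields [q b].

[e [t [t [f [p [q b]]]] ** [f [p [q ( [e [t [f [p [q b]]]]] )]] / [f [p [q b]] / [f [p [q b]]]]]]]

e
t
t ** f
f ** f
p ** f
q ** f
b ** f
b ** p / f
b ** q / f
b ** ( e ) / f
b ** ( t ) / f
b ** ( f ) / f
b ** ( p ) / f
b ** ( q ) / f
b ** ( b ) / f
b ** ( b ) / p / f
b ** ( b ) / q / f
b ** ( b ) / b / f
b ** ( b ) / b / p
b ** ( b ) / b / q
b ** ( b ) / b / b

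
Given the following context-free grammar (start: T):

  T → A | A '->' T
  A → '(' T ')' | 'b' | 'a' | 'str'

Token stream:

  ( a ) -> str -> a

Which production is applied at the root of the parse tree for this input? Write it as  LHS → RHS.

T → A '->' T

[T [A ( [T [A a]] )] -> [T [A str] -> [T [A a]]]]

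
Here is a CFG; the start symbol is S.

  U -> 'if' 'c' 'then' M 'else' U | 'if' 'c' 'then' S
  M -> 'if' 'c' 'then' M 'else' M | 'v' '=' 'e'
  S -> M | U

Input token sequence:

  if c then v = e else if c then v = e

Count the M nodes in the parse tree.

2

[S [U if c then [M v = e] else [U if c then [S [M v = e]]]]]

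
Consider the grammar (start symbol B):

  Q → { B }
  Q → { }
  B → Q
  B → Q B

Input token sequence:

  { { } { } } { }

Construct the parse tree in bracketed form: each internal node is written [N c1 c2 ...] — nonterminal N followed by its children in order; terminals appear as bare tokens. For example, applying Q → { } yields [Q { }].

[B [Q { [B [Q { }] [B [Q { }]]] }] [B [Q { }]]]

B
Q B
{ B } B
{ Q B } B
{ { } B } B
{ { } Q } B
{ { } { } } B
{ { } { } } Q
{ { } { } } { }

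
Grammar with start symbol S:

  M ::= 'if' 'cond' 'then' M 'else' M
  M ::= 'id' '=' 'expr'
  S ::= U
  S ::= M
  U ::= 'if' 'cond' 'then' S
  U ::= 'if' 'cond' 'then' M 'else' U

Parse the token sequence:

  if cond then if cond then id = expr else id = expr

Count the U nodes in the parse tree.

1

[S [U if cond then [S [M if cond then [M id = expr] else [M id = expr]]]]]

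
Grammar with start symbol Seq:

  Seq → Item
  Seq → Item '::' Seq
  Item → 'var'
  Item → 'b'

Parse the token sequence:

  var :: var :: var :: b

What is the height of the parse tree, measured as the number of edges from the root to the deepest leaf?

[Seq [Item var] :: [Seq [Item var] :: [Seq [Item var] :: [Seq [Item b]]]]]

5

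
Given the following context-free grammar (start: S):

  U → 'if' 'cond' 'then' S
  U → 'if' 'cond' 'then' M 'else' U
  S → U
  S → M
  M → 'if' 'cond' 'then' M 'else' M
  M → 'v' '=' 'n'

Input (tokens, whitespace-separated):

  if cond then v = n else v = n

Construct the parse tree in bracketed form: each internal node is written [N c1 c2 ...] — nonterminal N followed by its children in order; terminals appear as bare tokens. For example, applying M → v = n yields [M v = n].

[S [M if cond then [M v = n] else [M v = n]]]

S
M
if cond then M else M
if cond then v = n else M
if cond then v = n else v = n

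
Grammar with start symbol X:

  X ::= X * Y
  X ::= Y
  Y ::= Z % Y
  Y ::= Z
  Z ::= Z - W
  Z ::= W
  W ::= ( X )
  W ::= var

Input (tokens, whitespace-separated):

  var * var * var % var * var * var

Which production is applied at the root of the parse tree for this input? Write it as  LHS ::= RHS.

X ::= X * Y

[X [X [X [X [X [Y [Z [W var]]]] * [Y [Z [W var]]]] * [Y [Z [W var]] % [Y [Z [W var]]]]] * [Y [Z [W var]]]] * [Y [Z [W var]]]]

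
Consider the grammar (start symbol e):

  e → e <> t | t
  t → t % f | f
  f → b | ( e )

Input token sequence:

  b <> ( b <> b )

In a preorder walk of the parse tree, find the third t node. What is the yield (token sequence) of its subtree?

b

[e [e [t [f b]]] <> [t [f ( [e [e [t [f b]]] <> [t [f b]]] )]]]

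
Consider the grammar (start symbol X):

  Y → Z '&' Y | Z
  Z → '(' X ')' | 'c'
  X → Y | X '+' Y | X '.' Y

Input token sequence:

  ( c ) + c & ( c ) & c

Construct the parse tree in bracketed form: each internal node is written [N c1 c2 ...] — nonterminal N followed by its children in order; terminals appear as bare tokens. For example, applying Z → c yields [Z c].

[X [X [Y [Z ( [X [Y [Z c]]] )]]] + [Y [Z c] & [Y [Z ( [X [Y [Z c]]] )] & [Y [Z c]]]]]

X
X + Y
Y + Y
Z + Y
( X ) + Y
( Y ) + Y
( Z ) + Y
( c ) + Y
( c ) + Z & Y
( c ) + c & Y
( c ) + c & Z & Y
( c ) + c & ( X ) & Y
( c ) + c & ( Y ) & Y
( c ) + c & ( Z ) & Y
( c ) + c & ( c ) & Y
( c ) + c & ( c ) & Z
( c ) + c & ( c ) & c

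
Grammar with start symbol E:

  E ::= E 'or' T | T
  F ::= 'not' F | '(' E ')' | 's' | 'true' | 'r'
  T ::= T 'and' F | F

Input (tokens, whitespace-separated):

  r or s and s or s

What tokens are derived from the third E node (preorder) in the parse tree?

[E [E [E [T [F r]]] or [T [T [F s]] and [F s]]] or [T [F s]]]

r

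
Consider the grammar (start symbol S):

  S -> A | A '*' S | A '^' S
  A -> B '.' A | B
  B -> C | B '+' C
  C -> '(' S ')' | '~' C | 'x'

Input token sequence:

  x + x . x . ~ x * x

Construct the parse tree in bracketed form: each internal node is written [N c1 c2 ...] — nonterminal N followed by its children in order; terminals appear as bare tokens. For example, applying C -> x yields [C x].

S
A * S
B . A * S
B + C . A * S
C + C . A * S
x + C . A * S
x + x . A * S
x + x . B . A * S
x + x . C . A * S
x + x . x . A * S
x + x . x . B * S
x + x . x . C * S
x + x . x . ~ C * S
x + x . x . ~ x * S
x + x . x . ~ x * A
x + x . x . ~ x * B
x + x . x . ~ x * C
x + x . x . ~ x * x

[S [A [B [B [C x]] + [C x]] . [A [B [C x]] . [A [B [C ~ [C x]]]]]] * [S [A [B [C x]]]]]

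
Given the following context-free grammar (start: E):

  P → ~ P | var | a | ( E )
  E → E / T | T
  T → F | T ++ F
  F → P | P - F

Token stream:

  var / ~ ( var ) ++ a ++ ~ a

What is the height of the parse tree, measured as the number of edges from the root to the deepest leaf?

[E [E [T [F [P var]]]] / [T [T [T [F [P ~ [P ( [E [T [F [P var]]]] )]]]] ++ [F [P a]]] ++ [F [P ~ [P a]]]]]

11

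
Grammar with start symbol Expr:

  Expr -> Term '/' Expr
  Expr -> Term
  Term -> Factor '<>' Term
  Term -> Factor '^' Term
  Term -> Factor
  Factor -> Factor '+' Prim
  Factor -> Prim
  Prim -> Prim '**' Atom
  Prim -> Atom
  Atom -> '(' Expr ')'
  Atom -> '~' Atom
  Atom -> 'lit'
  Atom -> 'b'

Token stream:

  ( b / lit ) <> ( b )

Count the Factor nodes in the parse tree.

[Expr [Term [Factor [Prim [Atom ( [Expr [Term [Factor [Prim [Atom b]]]] / [Expr [Term [Factor [Prim [Atom lit]]]]]] )]]] <> [Term [Factor [Prim [Atom ( [Expr [Term [Factor [Prim [Atom b]]]]] )]]]]]]

5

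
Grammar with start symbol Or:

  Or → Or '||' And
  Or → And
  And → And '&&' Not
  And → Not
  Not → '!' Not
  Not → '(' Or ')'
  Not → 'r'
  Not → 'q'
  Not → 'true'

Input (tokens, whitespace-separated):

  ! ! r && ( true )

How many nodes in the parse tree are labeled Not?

[Or [And [And [Not ! [Not ! [Not r]]]] && [Not ( [Or [And [Not true]]] )]]]

5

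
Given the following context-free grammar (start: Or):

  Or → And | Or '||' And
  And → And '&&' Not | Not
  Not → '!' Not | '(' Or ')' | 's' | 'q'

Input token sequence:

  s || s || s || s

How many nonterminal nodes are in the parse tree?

12

[Or [Or [Or [Or [And [Not s]]] || [And [Not s]]] || [And [Not s]]] || [And [Not s]]]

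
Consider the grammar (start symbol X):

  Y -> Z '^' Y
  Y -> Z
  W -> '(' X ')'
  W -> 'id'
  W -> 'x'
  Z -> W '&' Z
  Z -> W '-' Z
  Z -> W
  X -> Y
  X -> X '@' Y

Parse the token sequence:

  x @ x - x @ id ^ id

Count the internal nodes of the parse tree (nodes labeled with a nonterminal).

17

[X [X [X [Y [Z [W x]]]] @ [Y [Z [W x] - [Z [W x]]]]] @ [Y [Z [W id]] ^ [Y [Z [W id]]]]]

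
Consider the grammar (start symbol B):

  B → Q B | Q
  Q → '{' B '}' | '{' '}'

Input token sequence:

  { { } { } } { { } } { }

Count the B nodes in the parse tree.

6

[B [Q { [B [Q { }] [B [Q { }]]] }] [B [Q { [B [Q { }]] }] [B [Q { }]]]]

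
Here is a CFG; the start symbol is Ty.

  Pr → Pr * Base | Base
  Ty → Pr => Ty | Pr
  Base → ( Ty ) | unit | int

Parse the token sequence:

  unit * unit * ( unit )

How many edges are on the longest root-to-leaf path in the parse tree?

6

[Ty [Pr [Pr [Pr [Base unit]] * [Base unit]] * [Base ( [Ty [Pr [Base unit]]] )]]]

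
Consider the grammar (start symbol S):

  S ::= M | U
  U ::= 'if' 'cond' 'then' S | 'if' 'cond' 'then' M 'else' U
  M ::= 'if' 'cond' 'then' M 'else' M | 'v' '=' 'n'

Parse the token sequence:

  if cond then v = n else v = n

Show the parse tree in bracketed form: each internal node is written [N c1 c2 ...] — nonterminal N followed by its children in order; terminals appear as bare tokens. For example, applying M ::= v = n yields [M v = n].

S
M
if cond then M else M
if cond then v = n else M
if cond then v = n else v = n

[S [M if cond then [M v = n] else [M v = n]]]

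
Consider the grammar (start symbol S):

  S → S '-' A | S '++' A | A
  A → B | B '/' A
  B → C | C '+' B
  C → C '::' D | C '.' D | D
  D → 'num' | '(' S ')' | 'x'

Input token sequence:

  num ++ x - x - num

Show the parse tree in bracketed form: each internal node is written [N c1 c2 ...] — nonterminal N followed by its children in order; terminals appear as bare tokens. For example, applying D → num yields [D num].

[S [S [S [S [A [B [C [D num]]]]] ++ [A [B [C [D x]]]]] - [A [B [C [D x]]]]] - [A [B [C [D num]]]]]

S
S - A
S - A - A
S ++ A - A - A
A ++ A - A - A
B ++ A - A - A
C ++ A - A - A
D ++ A - A - A
num ++ A - A - A
num ++ B - A - A
num ++ C - A - A
num ++ D - A - A
num ++ x - A - A
num ++ x - B - A
num ++ x - C - A
num ++ x - D - A
num ++ x - x - A
num ++ x - x - B
num ++ x - x - C
num ++ x - x - D
num ++ x - x - num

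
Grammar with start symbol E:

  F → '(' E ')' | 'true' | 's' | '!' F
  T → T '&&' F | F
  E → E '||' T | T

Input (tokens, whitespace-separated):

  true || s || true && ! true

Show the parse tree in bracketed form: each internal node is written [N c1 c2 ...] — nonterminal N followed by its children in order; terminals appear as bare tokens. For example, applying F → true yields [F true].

[E [E [E [T [F true]]] || [T [F s]]] || [T [T [F true]] && [F ! [F true]]]]

E
E || T
E || T || T
T || T || T
F || T || T
true || T || T
true || F || T
true || s || T
true || s || T && F
true || s || F && F
true || s || true && F
true || s || true && ! F
true || s || true && ! true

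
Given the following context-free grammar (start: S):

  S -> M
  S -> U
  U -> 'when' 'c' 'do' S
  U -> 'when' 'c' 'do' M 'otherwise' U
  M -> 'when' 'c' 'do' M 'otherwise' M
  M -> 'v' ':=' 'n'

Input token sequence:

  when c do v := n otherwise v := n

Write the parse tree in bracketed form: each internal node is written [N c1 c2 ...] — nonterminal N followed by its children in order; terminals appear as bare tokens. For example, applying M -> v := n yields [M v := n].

[S [M when c do [M v := n] otherwise [M v := n]]]

S
M
when c do M otherwise M
when c do v := n otherwise M
when c do v := n otherwise v := n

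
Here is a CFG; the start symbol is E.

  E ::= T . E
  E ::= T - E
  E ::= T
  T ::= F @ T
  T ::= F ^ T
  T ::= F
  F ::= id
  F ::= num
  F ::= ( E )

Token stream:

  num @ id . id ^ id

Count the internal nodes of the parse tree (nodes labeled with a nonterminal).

10

[E [T [F num] @ [T [F id]]] . [E [T [F id] ^ [T [F id]]]]]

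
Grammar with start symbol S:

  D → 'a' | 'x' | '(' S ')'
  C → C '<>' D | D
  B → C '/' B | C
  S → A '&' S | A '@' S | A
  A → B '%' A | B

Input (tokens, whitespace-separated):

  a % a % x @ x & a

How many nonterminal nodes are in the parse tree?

[S [A [B [C [D a]]] % [A [B [C [D a]]] % [A [B [C [D x]]]]]] @ [S [A [B [C [D x]]]] & [S [A [B [C [D a]]]]]]]

23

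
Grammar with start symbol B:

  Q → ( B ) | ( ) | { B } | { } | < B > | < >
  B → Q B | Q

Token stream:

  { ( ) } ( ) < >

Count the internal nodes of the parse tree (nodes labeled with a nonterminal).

8

[B [Q { [B [Q ( )]] }] [B [Q ( )] [B [Q < >]]]]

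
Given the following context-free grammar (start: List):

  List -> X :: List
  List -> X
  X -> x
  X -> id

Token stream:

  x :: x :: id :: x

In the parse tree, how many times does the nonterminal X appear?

4

[List [X x] :: [List [X x] :: [List [X id] :: [List [X x]]]]]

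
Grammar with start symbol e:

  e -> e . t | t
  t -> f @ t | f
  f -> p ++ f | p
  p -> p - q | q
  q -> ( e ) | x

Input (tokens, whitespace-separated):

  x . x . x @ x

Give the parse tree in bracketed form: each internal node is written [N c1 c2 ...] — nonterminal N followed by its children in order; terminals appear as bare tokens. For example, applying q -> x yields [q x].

e
e . t
e . t . t
t . t . t
f . t . t
p . t . t
q . t . t
x . t . t
x . f . t
x . p . t
x . q . t
x . x . t
x . x . f @ t
x . x . p @ t
x . x . q @ t
x . x . x @ t
x . x . x @ f
x . x . x @ p
x . x . x @ q
x . x . x @ x

[e [e [e [t [f [p [q x]]]]] . [t [f [p [q x]]]]] . [t [f [p [q x]]] @ [t [f [p [q x]]]]]]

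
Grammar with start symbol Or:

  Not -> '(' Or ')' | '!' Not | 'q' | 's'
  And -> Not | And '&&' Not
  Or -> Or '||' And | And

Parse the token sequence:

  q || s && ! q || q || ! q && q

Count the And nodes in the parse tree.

[Or [Or [Or [Or [And [Not q]]] || [And [And [Not s]] && [Not ! [Not q]]]] || [And [Not q]]] || [And [And [Not ! [Not q]]] && [Not q]]]

6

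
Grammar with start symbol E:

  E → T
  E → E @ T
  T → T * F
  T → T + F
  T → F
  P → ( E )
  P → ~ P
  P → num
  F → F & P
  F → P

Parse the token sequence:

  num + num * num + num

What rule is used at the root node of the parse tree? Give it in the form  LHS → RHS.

E → T

[E [T [T [T [T [F [P num]]] + [F [P num]]] * [F [P num]]] + [F [P num]]]]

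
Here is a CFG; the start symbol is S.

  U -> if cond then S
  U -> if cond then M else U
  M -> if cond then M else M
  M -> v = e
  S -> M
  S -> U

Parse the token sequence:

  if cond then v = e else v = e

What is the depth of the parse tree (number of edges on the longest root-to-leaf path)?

[S [M if cond then [M v = e] else [M v = e]]]

3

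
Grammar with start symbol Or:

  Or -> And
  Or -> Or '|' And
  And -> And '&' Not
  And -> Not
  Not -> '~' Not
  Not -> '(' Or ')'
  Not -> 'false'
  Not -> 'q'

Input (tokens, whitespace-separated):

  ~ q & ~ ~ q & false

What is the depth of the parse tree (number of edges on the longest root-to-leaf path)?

6

[Or [And [And [And [Not ~ [Not q]]] & [Not ~ [Not ~ [Not q]]]] & [Not false]]]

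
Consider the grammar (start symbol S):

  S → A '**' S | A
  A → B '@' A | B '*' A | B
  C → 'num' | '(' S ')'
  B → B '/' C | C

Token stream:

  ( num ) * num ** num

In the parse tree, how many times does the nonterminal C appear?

4

[S [A [B [C ( [S [A [B [C num]]]] )]] * [A [B [C num]]]] ** [S [A [B [C num]]]]]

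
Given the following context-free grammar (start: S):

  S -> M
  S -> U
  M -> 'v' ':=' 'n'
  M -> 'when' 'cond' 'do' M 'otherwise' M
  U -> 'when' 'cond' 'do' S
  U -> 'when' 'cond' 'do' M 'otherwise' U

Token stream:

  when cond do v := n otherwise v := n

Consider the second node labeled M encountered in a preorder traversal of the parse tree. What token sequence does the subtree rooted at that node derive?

v := n

[S [M when cond do [M v := n] otherwise [M v := n]]]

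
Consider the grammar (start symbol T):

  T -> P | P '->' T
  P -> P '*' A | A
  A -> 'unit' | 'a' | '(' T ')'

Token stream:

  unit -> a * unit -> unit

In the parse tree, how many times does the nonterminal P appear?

4

[T [P [A unit]] -> [T [P [P [A a]] * [A unit]] -> [T [P [A unit]]]]]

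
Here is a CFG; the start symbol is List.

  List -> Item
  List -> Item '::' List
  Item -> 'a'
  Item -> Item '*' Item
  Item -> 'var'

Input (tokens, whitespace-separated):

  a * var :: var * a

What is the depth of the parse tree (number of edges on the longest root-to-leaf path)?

[List [Item [Item a] * [Item var]] :: [List [Item [Item var] * [Item a]]]]

4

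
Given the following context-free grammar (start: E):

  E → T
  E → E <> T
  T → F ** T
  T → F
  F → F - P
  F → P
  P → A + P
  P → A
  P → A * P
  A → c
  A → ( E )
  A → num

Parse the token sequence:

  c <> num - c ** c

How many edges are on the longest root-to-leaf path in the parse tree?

[E [E [T [F [P [A c]]]]] <> [T [F [F [P [A num]]] - [P [A c]]] ** [T [F [P [A c]]]]]]

6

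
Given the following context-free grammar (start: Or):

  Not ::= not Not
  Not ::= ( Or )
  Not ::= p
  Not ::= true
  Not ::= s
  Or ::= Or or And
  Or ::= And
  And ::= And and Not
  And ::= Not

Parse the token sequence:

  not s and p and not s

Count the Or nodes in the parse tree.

[Or [And [And [And [Not not [Not s]]] and [Not p]] and [Not not [Not s]]]]

1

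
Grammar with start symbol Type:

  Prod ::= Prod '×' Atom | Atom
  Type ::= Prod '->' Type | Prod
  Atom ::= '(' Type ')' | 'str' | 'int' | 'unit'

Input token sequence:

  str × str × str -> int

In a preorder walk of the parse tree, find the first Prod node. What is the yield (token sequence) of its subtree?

[Type [Prod [Prod [Prod [Atom str]] × [Atom str]] × [Atom str]] -> [Type [Prod [Atom int]]]]

str × str × str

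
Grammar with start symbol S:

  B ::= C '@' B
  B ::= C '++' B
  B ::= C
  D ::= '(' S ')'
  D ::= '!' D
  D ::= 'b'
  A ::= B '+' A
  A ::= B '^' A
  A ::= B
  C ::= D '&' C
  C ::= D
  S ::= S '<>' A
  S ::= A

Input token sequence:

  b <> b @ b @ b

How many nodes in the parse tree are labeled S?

2

[S [S [A [B [C [D b]]]]] <> [A [B [C [D b]] @ [B [C [D b]] @ [B [C [D b]]]]]]]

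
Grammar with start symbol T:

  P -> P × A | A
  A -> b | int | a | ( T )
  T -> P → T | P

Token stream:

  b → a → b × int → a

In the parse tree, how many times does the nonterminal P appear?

[T [P [A b]] → [T [P [A a]] → [T [P [P [A b]] × [A int]] → [T [P [A a]]]]]]

5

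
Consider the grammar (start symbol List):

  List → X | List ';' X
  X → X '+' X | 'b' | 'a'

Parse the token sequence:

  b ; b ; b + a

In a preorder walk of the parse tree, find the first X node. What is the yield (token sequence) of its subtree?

[List [List [List [X b]] ; [X b]] ; [X [X b] + [X a]]]

b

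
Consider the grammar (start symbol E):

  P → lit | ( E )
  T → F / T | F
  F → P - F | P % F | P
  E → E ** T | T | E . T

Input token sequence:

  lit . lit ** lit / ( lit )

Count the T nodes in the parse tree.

[E [E [E [T [F [P lit]]]] . [T [F [P lit]]]] ** [T [F [P lit]] / [T [F [P ( [E [T [F [P lit]]]] )]]]]]

5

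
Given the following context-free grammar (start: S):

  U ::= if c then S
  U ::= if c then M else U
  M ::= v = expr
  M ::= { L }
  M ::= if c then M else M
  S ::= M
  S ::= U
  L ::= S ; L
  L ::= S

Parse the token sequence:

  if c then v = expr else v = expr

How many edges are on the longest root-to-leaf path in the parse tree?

[S [M if c then [M v = expr] else [M v = expr]]]

3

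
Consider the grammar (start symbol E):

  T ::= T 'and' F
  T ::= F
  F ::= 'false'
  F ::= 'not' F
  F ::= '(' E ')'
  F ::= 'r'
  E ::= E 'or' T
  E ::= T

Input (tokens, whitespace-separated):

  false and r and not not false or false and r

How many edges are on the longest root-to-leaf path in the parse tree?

[E [E [T [T [T [F false]] and [F r]] and [F not [F not [F false]]]]] or [T [T [F false]] and [F r]]]

6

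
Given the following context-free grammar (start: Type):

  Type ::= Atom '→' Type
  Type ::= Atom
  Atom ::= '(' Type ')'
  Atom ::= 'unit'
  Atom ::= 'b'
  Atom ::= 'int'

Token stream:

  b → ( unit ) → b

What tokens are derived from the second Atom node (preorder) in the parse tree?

( unit )

[Type [Atom b] → [Type [Atom ( [Type [Atom unit]] )] → [Type [Atom b]]]]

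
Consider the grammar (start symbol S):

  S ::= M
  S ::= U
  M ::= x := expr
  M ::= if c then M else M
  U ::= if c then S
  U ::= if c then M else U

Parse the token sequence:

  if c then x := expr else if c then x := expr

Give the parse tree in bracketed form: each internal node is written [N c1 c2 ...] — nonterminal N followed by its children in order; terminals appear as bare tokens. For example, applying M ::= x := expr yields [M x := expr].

[S [U if c then [M x := expr] else [U if c then [S [M x := expr]]]]]

S
U
if c then M else U
if c then x := expr else U
if c then x := expr else if c then S
if c then x := expr else if c then M
if c then x := expr else if c then x := expr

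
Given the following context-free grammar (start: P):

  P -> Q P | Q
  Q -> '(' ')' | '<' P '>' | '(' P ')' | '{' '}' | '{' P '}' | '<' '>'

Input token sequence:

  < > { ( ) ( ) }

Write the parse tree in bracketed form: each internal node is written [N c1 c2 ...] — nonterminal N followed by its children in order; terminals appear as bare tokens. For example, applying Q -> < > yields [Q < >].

[P [Q < >] [P [Q { [P [Q ( )] [P [Q ( )]]] }]]]

P
Q P
< > P
< > Q
< > { P }
< > { Q P }
< > { ( ) P }
< > { ( ) Q }
< > { ( ) ( ) }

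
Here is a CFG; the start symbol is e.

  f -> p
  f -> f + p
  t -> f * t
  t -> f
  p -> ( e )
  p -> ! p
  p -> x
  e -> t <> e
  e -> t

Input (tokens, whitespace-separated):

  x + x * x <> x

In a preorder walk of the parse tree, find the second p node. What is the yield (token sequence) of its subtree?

x

[e [t [f [f [p x]] + [p x]] * [t [f [p x]]]] <> [e [t [f [p x]]]]]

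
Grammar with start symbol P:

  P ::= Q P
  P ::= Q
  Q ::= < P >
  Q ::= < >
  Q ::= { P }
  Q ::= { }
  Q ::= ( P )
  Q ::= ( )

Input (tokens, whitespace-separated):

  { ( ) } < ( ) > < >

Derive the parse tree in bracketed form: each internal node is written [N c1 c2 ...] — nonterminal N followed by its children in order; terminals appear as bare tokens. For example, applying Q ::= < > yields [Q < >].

P
Q P
{ P } P
{ Q } P
{ ( ) } P
{ ( ) } Q P
{ ( ) } < P > P
{ ( ) } < Q > P
{ ( ) } < ( ) > P
{ ( ) } < ( ) > Q
{ ( ) } < ( ) > < >

[P [Q { [P [Q ( )]] }] [P [Q < [P [Q ( )]] >] [P [Q < >]]]]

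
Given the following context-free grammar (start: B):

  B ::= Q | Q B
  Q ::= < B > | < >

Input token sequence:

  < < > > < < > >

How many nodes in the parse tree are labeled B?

[B [Q < [B [Q < >]] >] [B [Q < [B [Q < >]] >]]]

4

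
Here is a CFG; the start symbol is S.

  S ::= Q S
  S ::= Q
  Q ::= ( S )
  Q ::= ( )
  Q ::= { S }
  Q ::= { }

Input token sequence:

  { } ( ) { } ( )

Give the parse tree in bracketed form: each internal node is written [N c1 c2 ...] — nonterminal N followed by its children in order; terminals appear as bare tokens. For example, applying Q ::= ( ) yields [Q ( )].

S
Q S
{ } S
{ } Q S
{ } ( ) S
{ } ( ) Q S
{ } ( ) { } S
{ } ( ) { } Q
{ } ( ) { } ( )

[S [Q { }] [S [Q ( )] [S [Q { }] [S [Q ( )]]]]]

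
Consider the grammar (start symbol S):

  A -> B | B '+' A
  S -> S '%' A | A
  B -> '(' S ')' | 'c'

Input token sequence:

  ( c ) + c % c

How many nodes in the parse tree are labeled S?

[S [S [A [B ( [S [A [B c]]] )] + [A [B c]]]] % [A [B c]]]

3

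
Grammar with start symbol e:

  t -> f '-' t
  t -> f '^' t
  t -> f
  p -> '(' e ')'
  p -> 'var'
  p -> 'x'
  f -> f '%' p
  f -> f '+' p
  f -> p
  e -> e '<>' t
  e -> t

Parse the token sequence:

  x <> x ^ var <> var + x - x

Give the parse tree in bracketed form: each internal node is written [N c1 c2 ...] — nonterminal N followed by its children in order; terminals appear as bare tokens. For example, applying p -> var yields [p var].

e
e <> t
e <> t <> t
t <> t <> t
f <> t <> t
p <> t <> t
x <> t <> t
x <> f ^ t <> t
x <> p ^ t <> t
x <> x ^ t <> t
x <> x ^ f <> t
x <> x ^ p <> t
x <> x ^ var <> t
x <> x ^ var <> f - t
x <> x ^ var <> f + p - t
x <> x ^ var <> p + p - t
x <> x ^ var <> var + p - t
x <> x ^ var <> var + x - t
x <> x ^ var <> var + x - f
x <> x ^ var <> var + x - p
x <> x ^ var <> var + x - x

[e [e [e [t [f [p x]]]] <> [t [f [p x]] ^ [t [f [p var]]]]] <> [t [f [f [p var]] + [p x]] - [t [f [p x]]]]]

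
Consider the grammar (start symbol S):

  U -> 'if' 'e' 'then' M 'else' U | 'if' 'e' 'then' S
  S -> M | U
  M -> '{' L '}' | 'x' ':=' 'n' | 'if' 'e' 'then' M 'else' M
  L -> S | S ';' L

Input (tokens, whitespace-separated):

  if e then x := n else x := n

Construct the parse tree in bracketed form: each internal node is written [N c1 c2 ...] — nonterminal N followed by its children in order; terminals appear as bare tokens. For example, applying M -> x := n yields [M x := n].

S
M
if e then M else M
if e then x := n else M
if e then x := n else x := n

[S [M if e then [M x := n] else [M x := n]]]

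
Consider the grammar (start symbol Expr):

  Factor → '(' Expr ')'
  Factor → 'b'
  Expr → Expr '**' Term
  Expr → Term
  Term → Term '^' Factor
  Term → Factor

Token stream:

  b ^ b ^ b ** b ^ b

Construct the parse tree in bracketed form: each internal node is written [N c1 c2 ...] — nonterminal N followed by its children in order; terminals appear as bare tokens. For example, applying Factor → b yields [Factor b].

[Expr [Expr [Term [Term [Term [Factor b]] ^ [Factor b]] ^ [Factor b]]] ** [Term [Term [Factor b]] ^ [Factor b]]]

Expr
Expr ** Term
Term ** Term
Term ^ Factor ** Term
Term ^ Factor ^ Factor ** Term
Factor ^ Factor ^ Factor ** Term
b ^ Factor ^ Factor ** Term
b ^ b ^ Factor ** Term
b ^ b ^ b ** Term
b ^ b ^ b ** Term ^ Factor
b ^ b ^ b ** Factor ^ Factor
b ^ b ^ b ** b ^ Factor
b ^ b ^ b ** b ^ b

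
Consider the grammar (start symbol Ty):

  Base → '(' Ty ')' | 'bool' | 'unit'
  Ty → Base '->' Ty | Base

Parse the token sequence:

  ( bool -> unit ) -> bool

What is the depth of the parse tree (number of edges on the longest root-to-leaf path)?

[Ty [Base ( [Ty [Base bool] -> [Ty [Base unit]]] )] -> [Ty [Base bool]]]

5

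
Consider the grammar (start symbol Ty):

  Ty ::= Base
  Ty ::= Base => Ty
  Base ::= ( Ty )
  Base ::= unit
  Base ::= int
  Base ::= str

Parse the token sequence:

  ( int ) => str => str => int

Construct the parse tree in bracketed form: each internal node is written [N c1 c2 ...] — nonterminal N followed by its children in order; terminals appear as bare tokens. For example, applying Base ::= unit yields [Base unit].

Ty
Base => Ty
( Ty ) => Ty
( Base ) => Ty
( int ) => Ty
( int ) => Base => Ty
( int ) => str => Ty
( int ) => str => Base => Ty
( int ) => str => str => Ty
( int ) => str => str => Base
( int ) => str => str => int

[Ty [Base ( [Ty [Base int]] )] => [Ty [Base str] => [Ty [Base str] => [Ty [Base int]]]]]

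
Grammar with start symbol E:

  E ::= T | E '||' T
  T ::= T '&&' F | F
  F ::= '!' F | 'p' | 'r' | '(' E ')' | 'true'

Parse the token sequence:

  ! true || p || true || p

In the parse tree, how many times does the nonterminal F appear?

5

[E [E [E [E [T [F ! [F true]]]] || [T [F p]]] || [T [F true]]] || [T [F p]]]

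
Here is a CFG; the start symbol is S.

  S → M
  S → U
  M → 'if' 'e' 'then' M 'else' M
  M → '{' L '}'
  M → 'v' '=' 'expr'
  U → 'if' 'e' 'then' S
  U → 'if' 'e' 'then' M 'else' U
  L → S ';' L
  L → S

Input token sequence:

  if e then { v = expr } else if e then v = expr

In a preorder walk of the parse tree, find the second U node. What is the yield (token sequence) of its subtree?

[S [U if e then [M { [L [S [M v = expr]]] }] else [U if e then [S [M v = expr]]]]]

if e then v = expr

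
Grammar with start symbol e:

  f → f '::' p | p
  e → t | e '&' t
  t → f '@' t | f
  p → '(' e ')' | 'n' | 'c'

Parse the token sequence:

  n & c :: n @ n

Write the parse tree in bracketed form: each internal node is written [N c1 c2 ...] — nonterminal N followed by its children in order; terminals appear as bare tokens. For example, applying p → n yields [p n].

[e [e [t [f [p n]]]] & [t [f [f [p c]] :: [p n]] @ [t [f [p n]]]]]

e
e & t
t & t
f & t
p & t
n & t
n & f @ t
n & f :: p @ t
n & p :: p @ t
n & c :: p @ t
n & c :: n @ t
n & c :: n @ f
n & c :: n @ p
n & c :: n @ n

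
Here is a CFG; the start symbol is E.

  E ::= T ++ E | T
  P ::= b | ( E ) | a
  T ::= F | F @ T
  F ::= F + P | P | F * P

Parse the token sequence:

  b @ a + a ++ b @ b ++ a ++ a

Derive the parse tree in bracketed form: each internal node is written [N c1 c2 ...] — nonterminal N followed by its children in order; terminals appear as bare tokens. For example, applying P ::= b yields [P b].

[E [T [F [P b]] @ [T [F [F [P a]] + [P a]]]] ++ [E [T [F [P b]] @ [T [F [P b]]]] ++ [E [T [F [P a]]] ++ [E [T [F [P a]]]]]]]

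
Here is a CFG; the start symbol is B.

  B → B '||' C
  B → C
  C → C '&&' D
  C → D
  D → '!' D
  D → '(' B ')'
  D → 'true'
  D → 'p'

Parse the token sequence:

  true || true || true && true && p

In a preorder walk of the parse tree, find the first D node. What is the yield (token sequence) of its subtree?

[B [B [B [C [D true]]] || [C [D true]]] || [C [C [C [D true]] && [D true]] && [D p]]]

true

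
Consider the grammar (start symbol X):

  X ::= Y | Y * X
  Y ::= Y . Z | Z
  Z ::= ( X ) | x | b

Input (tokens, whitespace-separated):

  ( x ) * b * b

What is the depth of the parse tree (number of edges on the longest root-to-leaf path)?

[X [Y [Z ( [X [Y [Z x]]] )]] * [X [Y [Z b]] * [X [Y [Z b]]]]]

6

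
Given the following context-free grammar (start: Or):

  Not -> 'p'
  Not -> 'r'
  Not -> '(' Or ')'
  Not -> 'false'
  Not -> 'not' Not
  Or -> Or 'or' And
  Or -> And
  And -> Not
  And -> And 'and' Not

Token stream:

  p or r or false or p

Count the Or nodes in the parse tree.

4

[Or [Or [Or [Or [And [Not p]]] or [And [Not r]]] or [And [Not false]]] or [And [Not p]]]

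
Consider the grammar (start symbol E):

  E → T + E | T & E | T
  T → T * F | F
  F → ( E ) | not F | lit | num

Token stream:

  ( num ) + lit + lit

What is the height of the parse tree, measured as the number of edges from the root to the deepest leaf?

[E [T [F ( [E [T [F num]]] )]] + [E [T [F lit]] + [E [T [F lit]]]]]

6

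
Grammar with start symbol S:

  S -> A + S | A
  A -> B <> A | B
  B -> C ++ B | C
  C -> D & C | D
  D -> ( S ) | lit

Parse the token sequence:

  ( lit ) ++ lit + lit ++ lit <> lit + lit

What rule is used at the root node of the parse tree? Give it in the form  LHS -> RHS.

S -> A + S

[S [A [B [C [D ( [S [A [B [C [D lit]]]]] )]] ++ [B [C [D lit]]]]] + [S [A [B [C [D lit]] ++ [B [C [D lit]]]] <> [A [B [C [D lit]]]]] + [S [A [B [C [D lit]]]]]]]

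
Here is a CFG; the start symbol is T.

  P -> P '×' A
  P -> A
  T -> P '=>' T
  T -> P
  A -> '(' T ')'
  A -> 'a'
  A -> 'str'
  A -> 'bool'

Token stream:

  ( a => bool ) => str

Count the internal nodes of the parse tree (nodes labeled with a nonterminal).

12

[T [P [A ( [T [P [A a]] => [T [P [A bool]]]] )]] => [T [P [A str]]]]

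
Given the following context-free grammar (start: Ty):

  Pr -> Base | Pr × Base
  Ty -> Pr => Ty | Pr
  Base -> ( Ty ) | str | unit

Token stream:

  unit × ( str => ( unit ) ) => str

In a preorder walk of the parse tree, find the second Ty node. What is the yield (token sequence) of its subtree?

[Ty [Pr [Pr [Base unit]] × [Base ( [Ty [Pr [Base str]] => [Ty [Pr [Base ( [Ty [Pr [Base unit]]] )]]]] )]] => [Ty [Pr [Base str]]]]

str => ( unit )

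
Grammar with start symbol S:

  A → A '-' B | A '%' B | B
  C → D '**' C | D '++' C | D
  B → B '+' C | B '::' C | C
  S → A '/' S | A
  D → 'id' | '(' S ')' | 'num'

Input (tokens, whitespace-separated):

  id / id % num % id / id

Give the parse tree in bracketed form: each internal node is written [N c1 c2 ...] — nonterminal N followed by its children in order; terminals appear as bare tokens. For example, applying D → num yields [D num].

[S [A [B [C [D id]]]] / [S [A [A [A [B [C [D id]]]] % [B [C [D num]]]] % [B [C [D id]]]] / [S [A [B [C [D id]]]]]]]

S
A / S
B / S
C / S
D / S
id / S
id / A / S
id / A % B / S
id / A % B % B / S
id / B % B % B / S
id / C % B % B / S
id / D % B % B / S
id / id % B % B / S
id / id % C % B / S
id / id % D % B / S
id / id % num % B / S
id / id % num % C / S
id / id % num % D / S
id / id % num % id / S
id / id % num % id / A
id / id % num % id / B
id / id % num % id / C
id / id % num % id / D
id / id % num % id / id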